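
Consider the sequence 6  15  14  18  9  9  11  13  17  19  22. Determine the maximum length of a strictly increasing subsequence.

Let dp[i] be the length of the longest such subsequence ending at index i:
i:      1  2  3  4  5  6  7  8  9 10 11
a[i]:   6 15 14 18  9  9 11 13 17 19 22
dp:     1  2  2  3  2  2  3  4  5  6  7
Maximum dp value is 7.

7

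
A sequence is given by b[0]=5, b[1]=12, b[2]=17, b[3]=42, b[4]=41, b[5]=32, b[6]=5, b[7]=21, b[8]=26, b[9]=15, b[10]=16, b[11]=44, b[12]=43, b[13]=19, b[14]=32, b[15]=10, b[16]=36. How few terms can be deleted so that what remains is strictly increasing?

Fewest deletions = n − (longest strictly increasing subsequence).
Patience tails:
5 → extends → [5]
12 → extends → [5, 12]
17 → extends → [5, 12, 17]
42 → extends → [5, 12, 17, 42]
41 → replaces 42 → [5, 12, 17, 41]
32 → replaces 41 → [5, 12, 17, 32]
5 → already a tail → [5, 12, 17, 32]
21 → replaces 32 → [5, 12, 17, 21]
26 → extends → [5, 12, 17, 21, 26]
15 → replaces 17 → [5, 12, 15, 21, 26]
16 → replaces 21 → [5, 12, 15, 16, 26]
44 → extends → [5, 12, 15, 16, 26, 44]
43 → replaces 44 → [5, 12, 15, 16, 26, 43]
19 → replaces 26 → [5, 12, 15, 16, 19, 43]
32 → replaces 43 → [5, 12, 15, 16, 19, 32]
10 → replaces 12 → [5, 10, 15, 16, 19, 32]
36 → extends → [5, 10, 15, 16, 19, 32, 36]
Longest strictly increasing subsequence has length 7, so deletions = 17 − 7 = 10.

10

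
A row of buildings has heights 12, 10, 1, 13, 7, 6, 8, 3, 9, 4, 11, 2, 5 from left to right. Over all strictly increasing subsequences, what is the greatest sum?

36

Let S[i] be the best sum of a strictly increasing subsequence ending at i:
i:      1  2  3  4  5  6  7  8  9 10 11 12 13
a[i]:  12 10  1 13  7  6  8  3  9  4 11  2  5
S:     12 10  1 25  8  7 16  4 25  8 36  3 13
Maximum is 36 (e.g. 1 + 7 + 8 + 9 + 11).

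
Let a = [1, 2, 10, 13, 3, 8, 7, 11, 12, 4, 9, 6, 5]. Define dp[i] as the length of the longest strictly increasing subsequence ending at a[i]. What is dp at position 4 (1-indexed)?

4

dp[i] = 1 + max{dp[j] : j<i, a[j]<a[i]} (or 1 if no such j):
i:      1  2  3  4  5  6  7  8  9 10 11 12 13
a[i]:   1  2 10 13  3  8  7 11 12  4  9  6  5
dp:     1  2  3  4  3  4  4  5  6  4  5  5  5
At index 4 the value is 4.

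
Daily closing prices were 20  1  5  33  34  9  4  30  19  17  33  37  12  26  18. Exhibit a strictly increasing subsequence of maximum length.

1, 5, 9, 30, 33, 37

Patience tails give the LIS length; then backtrack through the dp parents:
20 → extends → [20]
1 → replaces 20 → [1]
5 → extends → [1, 5]
33 → extends → [1, 5, 33]
34 → extends → [1, 5, 33, 34]
9 → replaces 33 → [1, 5, 9, 34]
4 → replaces 5 → [1, 4, 9, 34]
30 → replaces 34 → [1, 4, 9, 30]
19 → replaces 30 → [1, 4, 9, 19]
17 → replaces 19 → [1, 4, 9, 17]
33 → extends → [1, 4, 9, 17, 33]
37 → extends → [1, 4, 9, 17, 33, 37]
12 → replaces 17 → [1, 4, 9, 12, 33, 37]
26 → replaces 33 → [1, 4, 9, 12, 26, 37]
18 → replaces 26 → [1, 4, 9, 12, 18, 37]
Length 6; one witness is 1, 5, 9, 30, 33, 37.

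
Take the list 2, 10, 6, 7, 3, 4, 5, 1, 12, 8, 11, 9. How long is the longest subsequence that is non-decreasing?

6

Let dp[i] be the length of the longest such subsequence ending at index i:
i:      1  2  3  4  5  6  7  8  9 10 11 12
a[i]:   2 10  6  7  3  4  5  1 12  8 11  9
dp:     1  2  2  3  2  3  4  1  5  5  6  6
Maximum dp value is 6.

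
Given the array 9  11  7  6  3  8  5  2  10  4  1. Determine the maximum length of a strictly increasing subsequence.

3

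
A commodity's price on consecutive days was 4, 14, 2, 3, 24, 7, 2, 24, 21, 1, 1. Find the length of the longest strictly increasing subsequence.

Track the smallest tail for each achievable length (strict):
4 → extends → [4]
14 → extends → [4, 14]
2 → replaces 4 → [2, 14]
3 → replaces 14 → [2, 3]
24 → extends → [2, 3, 24]
7 → replaces 24 → [2, 3, 7]
2 → already a tail → [2, 3, 7]
24 → extends → [2, 3, 7, 24]
21 → replaces 24 → [2, 3, 7, 21]
1 → replaces 2 → [1, 3, 7, 21]
1 → already a tail → [1, 3, 7, 21]
Four tails, so the longest strictly increasing subsequence has length 4 (e.g. 2, 3, 7, 24).

4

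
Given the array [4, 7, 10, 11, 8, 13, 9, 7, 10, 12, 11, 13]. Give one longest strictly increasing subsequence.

Patience tails give the LIS length; then backtrack through the dp parents:
4 → extends → [4]
7 → extends → [4, 7]
10 → extends → [4, 7, 10]
11 → extends → [4, 7, 10, 11]
8 → replaces 10 → [4, 7, 8, 11]
13 → extends → [4, 7, 8, 11, 13]
9 → replaces 11 → [4, 7, 8, 9, 13]
7 → already a tail → [4, 7, 8, 9, 13]
10 → replaces 13 → [4, 7, 8, 9, 10]
12 → extends → [4, 7, 8, 9, 10, 12]
11 → replaces 12 → [4, 7, 8, 9, 10, 11]
13 → extends → [4, 7, 8, 9, 10, 11, 13]
Length 7; one witness is 4, 7, 8, 9, 10, 12, 13.

4, 7, 8, 9, 10, 12, 13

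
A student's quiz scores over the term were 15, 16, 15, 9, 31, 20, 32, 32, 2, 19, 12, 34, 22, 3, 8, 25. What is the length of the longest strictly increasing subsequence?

Let dp[i] be the length of the longest such subsequence ending at index i:
i:      1  2  3  4  5  6  7  8  9 10 11 12 13 14 15 16
a[i]:  15 16 15  9 31 20 32 32  2 19 12 34 22  3  8 25
dp:     1  2  1  1  3  3  4  4  1  3  2  5  4  2  3  5
Maximum dp value is 5.

5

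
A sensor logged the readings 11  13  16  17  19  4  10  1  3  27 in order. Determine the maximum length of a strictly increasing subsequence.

Let dp[i] be the length of the longest such subsequence ending at index i:
i:      1  2  3  4  5  6  7  8  9 10
a[i]:  11 13 16 17 19  4 10  1  3 27
dp:     1  2  3  4  5  1  2  1  2  6
Maximum dp value is 6.

6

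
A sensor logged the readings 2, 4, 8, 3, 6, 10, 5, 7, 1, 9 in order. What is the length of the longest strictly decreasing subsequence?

4

Let dp[i] be the longest strictly decreasing subsequence ending at i:
i:      1  2  3  4  5  6  7  8  9 10
a[i]:   2  4  8  3  6 10  5  7  1  9
dp:     1  1  1  2  2  1  3  2  4  2
Maximum is 4.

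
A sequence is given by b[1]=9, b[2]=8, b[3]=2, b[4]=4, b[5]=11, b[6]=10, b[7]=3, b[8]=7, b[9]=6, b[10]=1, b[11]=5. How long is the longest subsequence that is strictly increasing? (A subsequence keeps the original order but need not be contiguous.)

3

Track the smallest tail for each achievable length (strict):
9 → extends → [9]
8 → replaces 9 → [8]
2 → replaces 8 → [2]
4 → extends → [2, 4]
11 → extends → [2, 4, 11]
10 → replaces 11 → [2, 4, 10]
3 → replaces 4 → [2, 3, 10]
7 → replaces 10 → [2, 3, 7]
6 → replaces 7 → [2, 3, 6]
1 → replaces 2 → [1, 3, 6]
5 → replaces 6 → [1, 3, 5]
Three tails, so the longest strictly increasing subsequence has length 3 (e.g. 2, 4, 11).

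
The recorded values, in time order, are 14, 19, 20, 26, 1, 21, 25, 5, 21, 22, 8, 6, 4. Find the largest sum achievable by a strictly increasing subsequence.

Let S[i] be the best sum of a strictly increasing subsequence ending at i:
i:      1  2  3  4  5  6  7  8  9 10 11 12 13
a[i]:  14 19 20 26  1 21 25  5 21 22  8  6  4
S:     14 33 53 79  1 74 99  6 74 96 14 12  5
Maximum is 99 (e.g. 14 + 19 + 20 + 21 + 25).

99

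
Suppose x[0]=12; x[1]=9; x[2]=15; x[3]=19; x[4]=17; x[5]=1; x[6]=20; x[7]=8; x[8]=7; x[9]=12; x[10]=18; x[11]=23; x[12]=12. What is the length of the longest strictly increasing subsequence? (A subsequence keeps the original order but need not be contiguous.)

5

Track the smallest tail for each achievable length (strict):
12 → extends → [12]
9 → replaces 12 → [9]
15 → extends → [9, 15]
19 → extends → [9, 15, 19]
17 → replaces 19 → [9, 15, 17]
1 → replaces 9 → [1, 15, 17]
20 → extends → [1, 15, 17, 20]
8 → replaces 15 → [1, 8, 17, 20]
7 → replaces 8 → [1, 7, 17, 20]
12 → replaces 17 → [1, 7, 12, 20]
18 → replaces 20 → [1, 7, 12, 18]
23 → extends → [1, 7, 12, 18, 23]
12 → already a tail → [1, 7, 12, 18, 23]
Five tails, so the longest strictly increasing subsequence has length 5 (e.g. 12, 15, 19, 20, 23).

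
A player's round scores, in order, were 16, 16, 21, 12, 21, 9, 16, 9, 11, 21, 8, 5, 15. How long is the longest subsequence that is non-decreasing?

Let dp[i] be the length of the longest such subsequence ending at index i:
i:      1  2  3  4  5  6  7  8  9 10 11 12 13
a[i]:  16 16 21 12 21  9 16  9 11 21  8  5 15
dp:     1  2  3  1  4  1  3  2  3  5  1  1  4
Maximum dp value is 5.

5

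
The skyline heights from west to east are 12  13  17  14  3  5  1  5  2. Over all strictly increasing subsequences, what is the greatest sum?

42

Let S[i] be the best sum of a strictly increasing subsequence ending at i:
i:      1  2  3  4  5  6  7  8  9
a[i]:  12 13 17 14  3  5  1  5  2
S:     12 25 42 39  3  8  1  8  3
Maximum is 42 (e.g. 12 + 13 + 17).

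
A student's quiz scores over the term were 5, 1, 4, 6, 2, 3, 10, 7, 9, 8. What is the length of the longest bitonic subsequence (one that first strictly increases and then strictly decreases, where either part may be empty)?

inc[i] = longest strictly increasing subsequence ending at i; dec[i] = longest strictly decreasing subsequence starting at i:
i:      1  2  3  4  5  6  7  8  9 10
a[i]:   5  1  4  6  2  3 10  7  9  8
inc:    1  1  2  3  2  3  4  4  5  5
dec:    3  1  2  2  1  1  3  1  2  1
Best peak at i=7 (value 10): inc=4, dec=3, length 4+3−1 = 6.

6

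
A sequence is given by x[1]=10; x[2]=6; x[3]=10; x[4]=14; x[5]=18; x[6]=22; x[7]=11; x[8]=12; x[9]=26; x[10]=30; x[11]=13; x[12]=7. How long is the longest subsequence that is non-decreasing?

7

Track the smallest tail for each achievable length (allowing ties):
10 → extends → [10]
6 → replaces 10 → [6]
10 → extends → [6, 10]
14 → extends → [6, 10, 14]
18 → extends → [6, 10, 14, 18]
22 → extends → [6, 10, 14, 18, 22]
11 → replaces 14 → [6, 10, 11, 18, 22]
12 → replaces 18 → [6, 10, 11, 12, 22]
26 → extends → [6, 10, 11, 12, 22, 26]
30 → extends → [6, 10, 11, 12, 22, 26, 30]
13 → replaces 22 → [6, 10, 11, 12, 13, 26, 30]
7 → replaces 10 → [6, 7, 11, 12, 13, 26, 30]
Seven tails, so the longest non-decreasing subsequence has length 7 (e.g. 10, 10, 14, 18, 22, 26, 30).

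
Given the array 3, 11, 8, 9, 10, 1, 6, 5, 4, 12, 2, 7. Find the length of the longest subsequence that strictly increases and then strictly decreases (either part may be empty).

inc[i] = longest strictly increasing subsequence ending at i; dec[i] = longest strictly decreasing subsequence starting at i:
i:      1  2  3  4  5  6  7  8  9 10 11 12
a[i]:   3 11  8  9 10  1  6  5  4 12  2  7
inc:    1  2  2  3  4  1  2  2  2  5  2  3
dec:    2  6  5  5  5  1  4  3  2  2  1  1
Best peak at i=5 (value 10): inc=4, dec=5, length 4+5−1 = 8.

8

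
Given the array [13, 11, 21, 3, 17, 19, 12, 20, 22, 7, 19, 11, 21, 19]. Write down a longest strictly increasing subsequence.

13, 17, 19, 20, 22

Patience tails give the LIS length; then backtrack through the dp parents:
13 → extends → [13]
11 → replaces 13 → [11]
21 → extends → [11, 21]
3 → replaces 11 → [3, 21]
17 → replaces 21 → [3, 17]
19 → extends → [3, 17, 19]
12 → replaces 17 → [3, 12, 19]
20 → extends → [3, 12, 19, 20]
22 → extends → [3, 12, 19, 20, 22]
7 → replaces 12 → [3, 7, 19, 20, 22]
19 → already a tail → [3, 7, 19, 20, 22]
11 → replaces 19 → [3, 7, 11, 20, 22]
21 → replaces 22 → [3, 7, 11, 20, 21]
19 → replaces 20 → [3, 7, 11, 19, 21]
Length 5; one witness is 13, 17, 19, 20, 22.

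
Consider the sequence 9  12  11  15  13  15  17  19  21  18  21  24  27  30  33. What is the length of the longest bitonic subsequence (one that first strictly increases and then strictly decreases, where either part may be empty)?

11

inc[i] = longest strictly increasing subsequence ending at i; dec[i] = longest strictly decreasing subsequence starting at i:
i:      1  2  3  4  5  6  7  8  9 10 11 12 13 14 15
a[i]:   9 12 11 15 13 15 17 19 21 18 21 24 27 30 33
inc:    1  2  2  3  3  4  5  6  7  6  7  8  9 10 11
dec:    1  2  1  2  1  1  1  2  2  1  1  1  1  1  1
Best peak at i=15 (value 33): inc=11, dec=1, length 11+1−1 = 11.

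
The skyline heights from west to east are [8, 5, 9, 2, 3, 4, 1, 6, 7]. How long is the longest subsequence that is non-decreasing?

5

Let dp[i] be the length of the longest such subsequence ending at index i:
i:     1 2 3 4 5 6 7 8 9
a[i]:  8 5 9 2 3 4 1 6 7
dp:    1 1 2 1 2 3 1 4 5
Maximum dp value is 5.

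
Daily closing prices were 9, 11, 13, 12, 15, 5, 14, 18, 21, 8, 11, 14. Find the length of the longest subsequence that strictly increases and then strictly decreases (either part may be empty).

7

inc[i] = longest strictly increasing subsequence ending at i; dec[i] = longest strictly decreasing subsequence starting at i:
i:      1  2  3  4  5  6  7  8  9 10 11 12
a[i]:   9 11 13 12 15  5 14 18 21  8 11 14
inc:    1  2  3  3  4  1  4  5  6  2  3  4
dec:    2  2  3  2  3  1  2  2  2  1  1  1
Best peak at i=9 (value 21): inc=6, dec=2, length 6+2−1 = 7.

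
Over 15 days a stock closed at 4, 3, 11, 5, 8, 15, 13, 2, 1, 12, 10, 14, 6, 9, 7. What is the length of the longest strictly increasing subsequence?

5

Let dp[i] be the length of the longest such subsequence ending at index i:
i:      1  2  3  4  5  6  7  8  9 10 11 12 13 14 15
a[i]:   4  3 11  5  8 15 13  2  1 12 10 14  6  9  7
dp:     1  1  2  2  3  4  4  1  1  4  4  5  3  4  4
Maximum dp value is 5.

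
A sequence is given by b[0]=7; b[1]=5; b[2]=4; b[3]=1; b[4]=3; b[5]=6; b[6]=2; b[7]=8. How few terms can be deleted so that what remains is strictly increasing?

Fewest deletions = n − (longest strictly increasing subsequence).
i:     0 1 2 3 4 5 6 7
b[i]:  7 5 4 1 3 6 2 8
dp:    1 1 1 1 2 3 2 4
max dp = 4, so deletions = 8 − 4 = 4.

4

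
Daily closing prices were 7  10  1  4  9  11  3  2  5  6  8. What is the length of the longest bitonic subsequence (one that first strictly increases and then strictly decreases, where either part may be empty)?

6

inc[i] = longest strictly increasing subsequence ending at i; dec[i] = longest strictly decreasing subsequence starting at i:
i:      1  2  3  4  5  6  7  8  9 10 11
a[i]:   7 10  1  4  9 11  3  2  5  6  8
inc:    1  2  1  2  3  4  2  2  3  4  5
dec:    4  4  1  3  3  3  2  1  1  1  1
Best peak at i=6 (value 11): inc=4, dec=3, length 4+3−1 = 6.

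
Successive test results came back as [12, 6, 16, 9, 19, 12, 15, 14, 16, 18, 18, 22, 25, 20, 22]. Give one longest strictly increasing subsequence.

Patience tails give the LIS length; then backtrack through the dp parents:
12 → extends → [12]
6 → replaces 12 → [6]
16 → extends → [6, 16]
9 → replaces 16 → [6, 9]
19 → extends → [6, 9, 19]
12 → replaces 19 → [6, 9, 12]
15 → extends → [6, 9, 12, 15]
14 → replaces 15 → [6, 9, 12, 14]
16 → extends → [6, 9, 12, 14, 16]
18 → extends → [6, 9, 12, 14, 16, 18]
18 → already a tail → [6, 9, 12, 14, 16, 18]
22 → extends → [6, 9, 12, 14, 16, 18, 22]
25 → extends → [6, 9, 12, 14, 16, 18, 22, 25]
20 → replaces 22 → [6, 9, 12, 14, 16, 18, 20, 25]
22 → replaces 25 → [6, 9, 12, 14, 16, 18, 20, 22]
Length 8; one witness is 6, 9, 12, 15, 16, 18, 22, 25.

6, 9, 12, 15, 16, 18, 22, 25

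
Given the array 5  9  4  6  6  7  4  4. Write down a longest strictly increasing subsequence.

Patience tails give the LIS length; then backtrack through the dp parents:
5 → extends → [5]
9 → extends → [5, 9]
4 → replaces 5 → [4, 9]
6 → replaces 9 → [4, 6]
6 → already a tail → [4, 6]
7 → extends → [4, 6, 7]
4 → already a tail → [4, 6, 7]
4 → already a tail → [4, 6, 7]
Length 3; one witness is 5, 6, 7.

5, 6, 7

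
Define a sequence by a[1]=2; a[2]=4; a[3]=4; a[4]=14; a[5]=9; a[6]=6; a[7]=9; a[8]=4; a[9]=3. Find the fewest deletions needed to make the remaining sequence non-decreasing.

4

Fewest deletions = n − (longest non-decreasing subsequence).
Patience tails:
2 → extends → [2]
4 → extends → [2, 4]
4 → extends → [2, 4, 4]
14 → extends → [2, 4, 4, 14]
9 → replaces 14 → [2, 4, 4, 9]
6 → replaces 9 → [2, 4, 4, 6]
9 → extends → [2, 4, 4, 6, 9]
4 → replaces 6 → [2, 4, 4, 4, 9]
3 → replaces 4 → [2, 3, 4, 4, 9]
Longest non-decreasing subsequence has length 5, so deletions = 9 − 5 = 4.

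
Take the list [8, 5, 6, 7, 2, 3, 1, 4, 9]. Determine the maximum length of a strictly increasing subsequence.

4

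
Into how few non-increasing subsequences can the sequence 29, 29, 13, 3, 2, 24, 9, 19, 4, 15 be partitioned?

3

The minimum number of non-increasing subsequences covering a sequence equals the length of its longest strictly increasing subsequence.
LIS length is 3 (e.g. 3, 9, 19), so 3 piles are needed.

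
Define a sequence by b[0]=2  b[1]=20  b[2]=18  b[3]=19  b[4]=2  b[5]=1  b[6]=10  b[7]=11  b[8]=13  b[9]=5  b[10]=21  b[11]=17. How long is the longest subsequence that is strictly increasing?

5

Let dp[i] be the length of the longest such subsequence ending at index i:
i:      0  1  2  3  4  5  6  7  8  9 10 11
b[i]:   2 20 18 19  2  1 10 11 13  5 21 17
dp:     1  2  2  3  1  1  2  3  4  2  5  5
Maximum dp value is 5.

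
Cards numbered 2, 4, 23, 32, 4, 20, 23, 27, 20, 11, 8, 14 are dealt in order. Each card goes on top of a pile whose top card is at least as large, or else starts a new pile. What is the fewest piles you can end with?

Place each on the leftmost legal pile:
2 → new pile 1 (tops now [2])
4 → new pile 2 (tops now [2, 4])
23 → new pile 3 (tops now [2, 4, 23])
32 → new pile 4 (tops now [2, 4, 23, 32])
4 → pile 2 (tops now [2, 4, 23, 32])
20 → pile 3 (tops now [2, 4, 20, 32])
23 → pile 4 (tops now [2, 4, 20, 23])
27 → new pile 5 (tops now [2, 4, 20, 23, 27])
20 → pile 3 (tops now [2, 4, 20, 23, 27])
11 → pile 3 (tops now [2, 4, 11, 23, 27])
8 → pile 3 (tops now [2, 4, 8, 23, 27])
14 → pile 4 (tops now [2, 4, 8, 14, 27])
Five piles.

5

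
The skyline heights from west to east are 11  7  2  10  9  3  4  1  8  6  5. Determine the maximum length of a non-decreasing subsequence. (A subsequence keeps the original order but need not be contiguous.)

4

Track the smallest tail for each achievable length (allowing ties):
11 → extends → [11]
7 → replaces 11 → [7]
2 → replaces 7 → [2]
10 → extends → [2, 10]
9 → replaces 10 → [2, 9]
3 → replaces 9 → [2, 3]
4 → extends → [2, 3, 4]
1 → replaces 2 → [1, 3, 4]
8 → extends → [1, 3, 4, 8]
6 → replaces 8 → [1, 3, 4, 6]
5 → replaces 6 → [1, 3, 4, 5]
Four tails, so the longest non-decreasing subsequence has length 4 (e.g. 2, 3, 4, 8).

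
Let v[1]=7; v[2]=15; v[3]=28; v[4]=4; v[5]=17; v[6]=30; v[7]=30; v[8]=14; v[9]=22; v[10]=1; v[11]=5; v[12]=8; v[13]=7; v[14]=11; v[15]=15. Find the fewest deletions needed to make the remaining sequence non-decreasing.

Fewest deletions = n − (longest non-decreasing subsequence).
Patience tails:
7 → extends → [7]
15 → extends → [7, 15]
28 → extends → [7, 15, 28]
4 → replaces 7 → [4, 15, 28]
17 → replaces 28 → [4, 15, 17]
30 → extends → [4, 15, 17, 30]
30 → extends → [4, 15, 17, 30, 30]
14 → replaces 15 → [4, 14, 17, 30, 30]
22 → replaces 30 → [4, 14, 17, 22, 30]
1 → replaces 4 → [1, 14, 17, 22, 30]
5 → replaces 14 → [1, 5, 17, 22, 30]
8 → replaces 17 → [1, 5, 8, 22, 30]
7 → replaces 8 → [1, 5, 7, 22, 30]
11 → replaces 22 → [1, 5, 7, 11, 30]
15 → replaces 30 → [1, 5, 7, 11, 15]
Longest non-decreasing subsequence has length 5, so deletions = 15 − 5 = 10.

10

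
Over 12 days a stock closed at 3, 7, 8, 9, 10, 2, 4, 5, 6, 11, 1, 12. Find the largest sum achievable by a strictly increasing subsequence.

60

Let S[i] be the best sum of a strictly increasing subsequence ending at i:
i:      1  2  3  4  5  6  7  8  9 10 11 12
a[i]:   3  7  8  9 10  2  4  5  6 11  1 12
S:      3 10 18 27 37  2  7 12 18 48  1 60
Maximum is 60 (e.g. 3 + 7 + 8 + 9 + 10 + 11 + 12).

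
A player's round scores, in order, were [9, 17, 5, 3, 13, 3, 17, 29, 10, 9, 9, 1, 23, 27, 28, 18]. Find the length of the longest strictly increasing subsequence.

Let dp[i] be the length of the longest such subsequence ending at index i:
i:      1  2  3  4  5  6  7  8  9 10 11 12 13 14 15 16
a[i]:   9 17  5  3 13  3 17 29 10  9  9  1 23 27 28 18
dp:     1  2  1  1  2  1  3  4  2  2  2  1  4  5  6  4
Maximum dp value is 6.

6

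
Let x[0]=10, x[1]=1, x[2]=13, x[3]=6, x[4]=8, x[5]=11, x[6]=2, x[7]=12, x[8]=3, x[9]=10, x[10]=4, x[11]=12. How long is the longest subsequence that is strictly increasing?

Let dp[i] be the length of the longest such subsequence ending at index i:
i:      0  1  2  3  4  5  6  7  8  9 10 11
x[i]:  10  1 13  6  8 11  2 12  3 10  4 12
dp:     1  1  2  2  3  4  2  5  3  4  4  5
Maximum dp value is 5.

5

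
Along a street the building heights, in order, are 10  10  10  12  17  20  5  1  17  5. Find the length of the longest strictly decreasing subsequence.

3

Let dp[i] be the longest strictly decreasing subsequence ending at i:
i:      1  2  3  4  5  6  7  8  9 10
a[i]:  10 10 10 12 17 20  5  1 17  5
dp:     1  1  1  1  1  1  2  3  2  3
Maximum is 3.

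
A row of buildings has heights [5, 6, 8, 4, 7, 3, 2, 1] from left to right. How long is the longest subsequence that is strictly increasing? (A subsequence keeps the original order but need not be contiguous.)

3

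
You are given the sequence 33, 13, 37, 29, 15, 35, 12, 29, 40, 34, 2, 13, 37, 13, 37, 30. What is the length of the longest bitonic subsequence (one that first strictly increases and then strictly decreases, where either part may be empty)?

inc[i] = longest strictly increasing subsequence ending at i; dec[i] = longest strictly decreasing subsequence starting at i:
i:      1  2  3  4  5  6  7  8  9 10 11 12 13 14 15 16
a[i]:  33 13 37 29 15 35 12 29 40 34  2 13 37 13 37 30
inc:    1  1  2  2  2  3  1  3  4  4  1  2  5  2  5  4
dec:    5  3  5  4  3  3  2  2  3  2  1  1  2  1  2  1
Best peak at i=3 (value 37): inc=2, dec=5, length 2+5−1 = 6.

6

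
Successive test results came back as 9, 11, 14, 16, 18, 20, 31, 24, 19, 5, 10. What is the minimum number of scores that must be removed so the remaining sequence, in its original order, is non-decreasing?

4

Fewest deletions = n − (longest non-decreasing subsequence).
i:      1  2  3  4  5  6  7  8  9 10 11
a[i]:   9 11 14 16 18 20 31 24 19  5 10
dp:     1  2  3  4  5  6  7  7  6  1  2
max dp = 7, so deletions = 11 − 7 = 4.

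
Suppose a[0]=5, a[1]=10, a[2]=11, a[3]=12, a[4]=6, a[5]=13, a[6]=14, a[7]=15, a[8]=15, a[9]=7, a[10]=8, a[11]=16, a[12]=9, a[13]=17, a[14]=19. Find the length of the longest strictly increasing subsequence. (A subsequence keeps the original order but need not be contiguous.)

Track the smallest tail for each achievable length (strict):
5 → extends → [5]
10 → extends → [5, 10]
11 → extends → [5, 10, 11]
12 → extends → [5, 10, 11, 12]
6 → replaces 10 → [5, 6, 11, 12]
13 → extends → [5, 6, 11, 12, 13]
14 → extends → [5, 6, 11, 12, 13, 14]
15 → extends → [5, 6, 11, 12, 13, 14, 15]
15 → already a tail → [5, 6, 11, 12, 13, 14, 15]
7 → replaces 11 → [5, 6, 7, 12, 13, 14, 15]
8 → replaces 12 → [5, 6, 7, 8, 13, 14, 15]
16 → extends → [5, 6, 7, 8, 13, 14, 15, 16]
9 → replaces 13 → [5, 6, 7, 8, 9, 14, 15, 16]
17 → extends → [5, 6, 7, 8, 9, 14, 15, 16, 17]
19 → extends → [5, 6, 7, 8, 9, 14, 15, 16, 17, 19]
Ten tails, so the longest strictly increasing subsequence has length 10 (e.g. 5, 10, 11, 12, 13, 14, 15, 16, 17, 19).

10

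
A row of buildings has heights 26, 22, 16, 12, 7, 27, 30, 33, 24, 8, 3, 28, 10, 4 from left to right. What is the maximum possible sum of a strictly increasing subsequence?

116

Let S[i] be the best sum of a strictly increasing subsequence ending at i:
i:       1   2   3   4   5   6   7   8   9  10  11  12  13  14
a[i]:   26  22  16  12   7  27  30  33  24   8   3  28  10   4
S:      26  22  16  12   7  53  83 116  46  15   3  81  25   7
Maximum is 116 (e.g. 26 + 27 + 30 + 33).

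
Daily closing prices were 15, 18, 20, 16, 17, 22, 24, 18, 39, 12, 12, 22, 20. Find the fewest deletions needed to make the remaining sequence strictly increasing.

7

Fewest deletions = n − (longest strictly increasing subsequence).
Patience tails:
15 → extends → [15]
18 → extends → [15, 18]
20 → extends → [15, 18, 20]
16 → replaces 18 → [15, 16, 20]
17 → replaces 20 → [15, 16, 17]
22 → extends → [15, 16, 17, 22]
24 → extends → [15, 16, 17, 22, 24]
18 → replaces 22 → [15, 16, 17, 18, 24]
39 → extends → [15, 16, 17, 18, 24, 39]
12 → replaces 15 → [12, 16, 17, 18, 24, 39]
12 → already a tail → [12, 16, 17, 18, 24, 39]
22 → replaces 24 → [12, 16, 17, 18, 22, 39]
20 → replaces 22 → [12, 16, 17, 18, 20, 39]
Longest strictly increasing subsequence has length 6, so deletions = 13 − 6 = 7.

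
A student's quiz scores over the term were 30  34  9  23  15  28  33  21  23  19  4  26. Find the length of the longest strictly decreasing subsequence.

5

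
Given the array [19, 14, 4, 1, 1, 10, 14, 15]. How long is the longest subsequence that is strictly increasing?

4

Track the smallest tail for each achievable length (strict):
19 → extends → [19]
14 → replaces 19 → [14]
4 → replaces 14 → [4]
1 → replaces 4 → [1]
1 → already a tail → [1]
10 → extends → [1, 10]
14 → extends → [1, 10, 14]
15 → extends → [1, 10, 14, 15]
Four tails, so the longest strictly increasing subsequence has length 4 (e.g. 4, 10, 14, 15).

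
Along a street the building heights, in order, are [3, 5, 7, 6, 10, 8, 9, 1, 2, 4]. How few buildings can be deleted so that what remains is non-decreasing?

5

Fewest deletions = n − (longest non-decreasing subsequence).
i:      1  2  3  4  5  6  7  8  9 10
a[i]:   3  5  7  6 10  8  9  1  2  4
dp:     1  2  3  3  4  4  5  1  2  3
max dp = 5, so deletions = 10 − 5 = 5.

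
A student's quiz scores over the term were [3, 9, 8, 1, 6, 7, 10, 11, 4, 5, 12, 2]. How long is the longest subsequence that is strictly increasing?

Track the smallest tail for each achievable length (strict):
3 → extends → [3]
9 → extends → [3, 9]
8 → replaces 9 → [3, 8]
1 → replaces 3 → [1, 8]
6 → replaces 8 → [1, 6]
7 → extends → [1, 6, 7]
10 → extends → [1, 6, 7, 10]
11 → extends → [1, 6, 7, 10, 11]
4 → replaces 6 → [1, 4, 7, 10, 11]
5 → replaces 7 → [1, 4, 5, 10, 11]
12 → extends → [1, 4, 5, 10, 11, 12]
2 → replaces 4 → [1, 2, 5, 10, 11, 12]
Six tails, so the longest strictly increasing subsequence has length 6 (e.g. 3, 6, 7, 10, 11, 12).

6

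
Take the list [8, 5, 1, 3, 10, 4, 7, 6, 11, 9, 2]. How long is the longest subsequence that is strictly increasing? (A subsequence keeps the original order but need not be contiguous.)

5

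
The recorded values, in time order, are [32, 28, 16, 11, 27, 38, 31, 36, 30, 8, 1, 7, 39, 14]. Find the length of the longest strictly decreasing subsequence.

Negate each value so 'decreasing' becomes 'increasing', then run patience tails on the negated sequence:
-32 → extends → [-32]
-28 → extends → [-32, -28]
-16 → extends → [-32, -28, -16]
-11 → extends → [-32, -28, -16, -11]
-27 → replaces -16 → [-32, -28, -27, -11]
-38 → replaces -32 → [-38, -28, -27, -11]
-31 → replaces -28 → [-38, -31, -27, -11]
-36 → replaces -31 → [-38, -36, -27, -11]
-30 → replaces -27 → [-38, -36, -30, -11]
-8 → extends → [-38, -36, -30, -11, -8]
-1 → extends → [-38, -36, -30, -11, -8, -1]
-7 → replaces -1 → [-38, -36, -30, -11, -8, -7]
-39 → replaces -38 → [-39, -36, -30, -11, -8, -7]
-14 → replaces -11 → [-39, -36, -30, -14, -8, -7]
Six tails, so the longest strictly decreasing subsequence of the original has length 6.

6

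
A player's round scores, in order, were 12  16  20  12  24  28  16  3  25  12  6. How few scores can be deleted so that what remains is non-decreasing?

6

Fewest deletions = n − (longest non-decreasing subsequence).
i:      1  2  3  4  5  6  7  8  9 10 11
a[i]:  12 16 20 12 24 28 16  3 25 12  6
dp:     1  2  3  2  4  5  3  1  5  3  2
max dp = 5, so deletions = 11 − 5 = 6.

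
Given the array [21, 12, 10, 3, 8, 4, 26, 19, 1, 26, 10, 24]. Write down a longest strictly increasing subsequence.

3, 8, 19, 26

Patience tails give the LIS length; then backtrack through the dp parents:
21 → extends → [21]
12 → replaces 21 → [12]
10 → replaces 12 → [10]
3 → replaces 10 → [3]
8 → extends → [3, 8]
4 → replaces 8 → [3, 4]
26 → extends → [3, 4, 26]
19 → replaces 26 → [3, 4, 19]
1 → replaces 3 → [1, 4, 19]
26 → extends → [1, 4, 19, 26]
10 → replaces 19 → [1, 4, 10, 26]
24 → replaces 26 → [1, 4, 10, 24]
Length 4; one witness is 3, 8, 19, 26.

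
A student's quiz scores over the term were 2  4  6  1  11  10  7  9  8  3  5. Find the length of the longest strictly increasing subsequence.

5

Let dp[i] be the length of the longest such subsequence ending at index i:
i:      1  2  3  4  5  6  7  8  9 10 11
a[i]:   2  4  6  1 11 10  7  9  8  3  5
dp:     1  2  3  1  4  4  4  5  5  2  3
Maximum dp value is 5.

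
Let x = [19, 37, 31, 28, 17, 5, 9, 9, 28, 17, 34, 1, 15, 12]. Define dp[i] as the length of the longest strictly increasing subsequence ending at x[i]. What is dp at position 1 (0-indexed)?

2

dp[i] = 1 + max{dp[j] : j<i, x[j]<x[i]} (or 1 if no such j):
i:      0  1  2  3  4  5  6  7  8  9 10 11 12 13
x[i]:  19 37 31 28 17  5  9  9 28 17 34  1 15 12
dp:     1  2  2  2  1  1  2  2  3  3  4  1  3  3
At index 1 the value is 2.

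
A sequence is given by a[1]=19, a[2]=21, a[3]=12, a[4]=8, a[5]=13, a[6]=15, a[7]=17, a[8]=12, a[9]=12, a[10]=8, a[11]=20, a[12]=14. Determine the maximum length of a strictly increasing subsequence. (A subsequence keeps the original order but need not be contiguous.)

5

Track the smallest tail for each achievable length (strict):
19 → extends → [19]
21 → extends → [19, 21]
12 → replaces 19 → [12, 21]
8 → replaces 12 → [8, 21]
13 → replaces 21 → [8, 13]
15 → extends → [8, 13, 15]
17 → extends → [8, 13, 15, 17]
12 → replaces 13 → [8, 12, 15, 17]
12 → already a tail → [8, 12, 15, 17]
8 → already a tail → [8, 12, 15, 17]
20 → extends → [8, 12, 15, 17, 20]
14 → replaces 15 → [8, 12, 14, 17, 20]
Five tails, so the longest strictly increasing subsequence has length 5 (e.g. 12, 13, 15, 17, 20).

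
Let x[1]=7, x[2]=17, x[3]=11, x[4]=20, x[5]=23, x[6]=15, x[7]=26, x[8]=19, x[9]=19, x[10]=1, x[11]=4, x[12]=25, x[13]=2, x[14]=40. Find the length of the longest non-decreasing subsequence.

7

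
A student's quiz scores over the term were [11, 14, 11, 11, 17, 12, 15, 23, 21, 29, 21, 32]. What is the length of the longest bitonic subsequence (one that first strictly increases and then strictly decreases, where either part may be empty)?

inc[i] = longest strictly increasing subsequence ending at i; dec[i] = longest strictly decreasing subsequence starting at i:
i:      1  2  3  4  5  6  7  8  9 10 11 12
a[i]:  11 14 11 11 17 12 15 23 21 29 21 32
inc:    1  2  1  1  3  2  3  4  4  5  4  6
dec:    1  2  1  1  2  1  1  2  1  2  1  1
Best peak at i=10 (value 29): inc=5, dec=2, length 5+2−1 = 6.

6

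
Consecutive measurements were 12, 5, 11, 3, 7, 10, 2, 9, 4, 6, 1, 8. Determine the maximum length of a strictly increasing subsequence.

Let dp[i] be the length of the longest such subsequence ending at index i:
i:      1  2  3  4  5  6  7  8  9 10 11 12
a[i]:  12  5 11  3  7 10  2  9  4  6  1  8
dp:     1  1  2  1  2  3  1  3  2  3  1  4
Maximum dp value is 4.

4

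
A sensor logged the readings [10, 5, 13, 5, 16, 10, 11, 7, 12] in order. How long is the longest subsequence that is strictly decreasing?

3

Negate each value so 'decreasing' becomes 'increasing', then run patience tails on the negated sequence:
-10 → extends → [-10]
-5 → extends → [-10, -5]
-13 → replaces -10 → [-13, -5]
-5 → already a tail → [-13, -5]
-16 → replaces -13 → [-16, -5]
-10 → replaces -5 → [-16, -10]
-11 → replaces -10 → [-16, -11]
-7 → extends → [-16, -11, -7]
-12 → replaces -11 → [-16, -12, -7]
Three tails, so the longest strictly decreasing subsequence of the original has length 3.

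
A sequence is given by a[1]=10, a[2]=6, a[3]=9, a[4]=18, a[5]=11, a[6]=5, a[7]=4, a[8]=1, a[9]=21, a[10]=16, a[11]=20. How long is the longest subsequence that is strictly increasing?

5

Track the smallest tail for each achievable length (strict):
10 → extends → [10]
6 → replaces 10 → [6]
9 → extends → [6, 9]
18 → extends → [6, 9, 18]
11 → replaces 18 → [6, 9, 11]
5 → replaces 6 → [5, 9, 11]
4 → replaces 5 → [4, 9, 11]
1 → replaces 4 → [1, 9, 11]
21 → extends → [1, 9, 11, 21]
16 → replaces 21 → [1, 9, 11, 16]
20 → extends → [1, 9, 11, 16, 20]
Five tails, so the longest strictly increasing subsequence has length 5 (e.g. 6, 9, 11, 16, 20).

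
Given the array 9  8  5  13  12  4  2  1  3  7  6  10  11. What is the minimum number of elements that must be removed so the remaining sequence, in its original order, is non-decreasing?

8

Fewest deletions = n − (longest non-decreasing subsequence).
Patience tails:
9 → extends → [9]
8 → replaces 9 → [8]
5 → replaces 8 → [5]
13 → extends → [5, 13]
12 → replaces 13 → [5, 12]
4 → replaces 5 → [4, 12]
2 → replaces 4 → [2, 12]
1 → replaces 2 → [1, 12]
3 → replaces 12 → [1, 3]
7 → extends → [1, 3, 7]
6 → replaces 7 → [1, 3, 6]
10 → extends → [1, 3, 6, 10]
11 → extends → [1, 3, 6, 10, 11]
Longest non-decreasing subsequence has length 5, so deletions = 13 − 5 = 8.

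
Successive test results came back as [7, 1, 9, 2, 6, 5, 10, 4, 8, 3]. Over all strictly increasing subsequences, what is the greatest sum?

Let S[i] be the best sum of a strictly increasing subsequence ending at i:
i:      1  2  3  4  5  6  7  8  9 10
a[i]:   7  1  9  2  6  5 10  4  8  3
S:      7  1 16  3  9  8 26  7 17  6
Maximum is 26 (e.g. 7 + 9 + 10).

26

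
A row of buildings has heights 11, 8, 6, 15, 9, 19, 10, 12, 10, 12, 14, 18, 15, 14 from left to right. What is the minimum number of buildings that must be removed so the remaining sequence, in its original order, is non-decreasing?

Fewest deletions = n − (longest non-decreasing subsequence).
Patience tails:
11 → extends → [11]
8 → replaces 11 → [8]
6 → replaces 8 → [6]
15 → extends → [6, 15]
9 → replaces 15 → [6, 9]
19 → extends → [6, 9, 19]
10 → replaces 19 → [6, 9, 10]
12 → extends → [6, 9, 10, 12]
10 → replaces 12 → [6, 9, 10, 10]
12 → extends → [6, 9, 10, 10, 12]
14 → extends → [6, 9, 10, 10, 12, 14]
18 → extends → [6, 9, 10, 10, 12, 14, 18]
15 → replaces 18 → [6, 9, 10, 10, 12, 14, 15]
14 → replaces 15 → [6, 9, 10, 10, 12, 14, 14]
Longest non-decreasing subsequence has length 7, so deletions = 14 − 7 = 7.

7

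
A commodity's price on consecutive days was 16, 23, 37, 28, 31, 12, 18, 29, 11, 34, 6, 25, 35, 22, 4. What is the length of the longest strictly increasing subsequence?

Track the smallest tail for each achievable length (strict):
16 → extends → [16]
23 → extends → [16, 23]
37 → extends → [16, 23, 37]
28 → replaces 37 → [16, 23, 28]
31 → extends → [16, 23, 28, 31]
12 → replaces 16 → [12, 23, 28, 31]
18 → replaces 23 → [12, 18, 28, 31]
29 → replaces 31 → [12, 18, 28, 29]
11 → replaces 12 → [11, 18, 28, 29]
34 → extends → [11, 18, 28, 29, 34]
6 → replaces 11 → [6, 18, 28, 29, 34]
25 → replaces 28 → [6, 18, 25, 29, 34]
35 → extends → [6, 18, 25, 29, 34, 35]
22 → replaces 25 → [6, 18, 22, 29, 34, 35]
4 → replaces 6 → [4, 18, 22, 29, 34, 35]
Six tails, so the longest strictly increasing subsequence has length 6 (e.g. 16, 23, 28, 31, 34, 35).

6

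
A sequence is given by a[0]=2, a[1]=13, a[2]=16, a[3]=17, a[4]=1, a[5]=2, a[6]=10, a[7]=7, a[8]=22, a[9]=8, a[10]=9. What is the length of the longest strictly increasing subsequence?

Track the smallest tail for each achievable length (strict):
2 → extends → [2]
13 → extends → [2, 13]
16 → extends → [2, 13, 16]
17 → extends → [2, 13, 16, 17]
1 → replaces 2 → [1, 13, 16, 17]
2 → replaces 13 → [1, 2, 16, 17]
10 → replaces 16 → [1, 2, 10, 17]
7 → replaces 10 → [1, 2, 7, 17]
22 → extends → [1, 2, 7, 17, 22]
8 → replaces 17 → [1, 2, 7, 8, 22]
9 → replaces 22 → [1, 2, 7, 8, 9]
Five tails, so the longest strictly increasing subsequence has length 5 (e.g. 2, 13, 16, 17, 22).

5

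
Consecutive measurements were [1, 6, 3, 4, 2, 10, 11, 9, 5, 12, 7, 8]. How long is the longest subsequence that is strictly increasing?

6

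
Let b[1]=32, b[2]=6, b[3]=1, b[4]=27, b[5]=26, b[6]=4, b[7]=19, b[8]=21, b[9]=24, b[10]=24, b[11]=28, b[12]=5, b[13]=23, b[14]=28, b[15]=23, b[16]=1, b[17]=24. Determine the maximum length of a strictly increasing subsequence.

6

Track the smallest tail for each achievable length (strict):
32 → extends → [32]
6 → replaces 32 → [6]
1 → replaces 6 → [1]
27 → extends → [1, 27]
26 → replaces 27 → [1, 26]
4 → replaces 26 → [1, 4]
19 → extends → [1, 4, 19]
21 → extends → [1, 4, 19, 21]
24 → extends → [1, 4, 19, 21, 24]
24 → already a tail → [1, 4, 19, 21, 24]
28 → extends → [1, 4, 19, 21, 24, 28]
5 → replaces 19 → [1, 4, 5, 21, 24, 28]
23 → replaces 24 → [1, 4, 5, 21, 23, 28]
28 → already a tail → [1, 4, 5, 21, 23, 28]
23 → already a tail → [1, 4, 5, 21, 23, 28]
1 → already a tail → [1, 4, 5, 21, 23, 28]
24 → replaces 28 → [1, 4, 5, 21, 23, 24]
Six tails, so the longest strictly increasing subsequence has length 6 (e.g. 1, 4, 19, 21, 24, 28).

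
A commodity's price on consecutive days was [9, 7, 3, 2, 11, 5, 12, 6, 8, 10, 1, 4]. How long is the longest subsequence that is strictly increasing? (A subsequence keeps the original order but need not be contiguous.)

Let dp[i] be the length of the longest such subsequence ending at index i:
i:      1  2  3  4  5  6  7  8  9 10 11 12
a[i]:   9  7  3  2 11  5 12  6  8 10  1  4
dp:     1  1  1  1  2  2  3  3  4  5  1  2
Maximum dp value is 5.

5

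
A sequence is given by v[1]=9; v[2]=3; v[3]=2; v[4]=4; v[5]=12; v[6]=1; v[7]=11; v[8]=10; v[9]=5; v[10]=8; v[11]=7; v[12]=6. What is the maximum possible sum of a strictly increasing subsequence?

21

Let S[i] be the best sum of a strictly increasing subsequence ending at i:
i:      1  2  3  4  5  6  7  8  9 10 11 12
v[i]:   9  3  2  4 12  1 11 10  5  8  7  6
S:      9  3  2  7 21  1 20 19 12 20 19 18
Maximum is 21 (e.g. 9 + 12).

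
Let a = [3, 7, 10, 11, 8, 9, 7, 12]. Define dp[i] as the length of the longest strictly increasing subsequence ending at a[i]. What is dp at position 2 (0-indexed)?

dp[i] = 1 + max{dp[j] : j<i, a[j]<a[i]} (or 1 if no such j):
i:      0  1  2  3  4  5  6  7
a[i]:   3  7 10 11  8  9  7 12
dp:     1  2  3  4  3  4  2  5
At index 2 the value is 3.

3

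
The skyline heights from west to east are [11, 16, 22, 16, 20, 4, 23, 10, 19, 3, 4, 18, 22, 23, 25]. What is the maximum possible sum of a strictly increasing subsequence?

117

Let S[i] be the best sum of a strictly increasing subsequence ending at i:
i:       1   2   3   4   5   6   7   8   9  10  11  12  13  14  15
a[i]:   11  16  22  16  20   4  23  10  19   3   4  18  22  23  25
S:      11  27  49  27  47   4  72  14  46   3   7  45  69  92 117
Maximum is 117 (e.g. 11 + 16 + 20 + 22 + 23 + 25).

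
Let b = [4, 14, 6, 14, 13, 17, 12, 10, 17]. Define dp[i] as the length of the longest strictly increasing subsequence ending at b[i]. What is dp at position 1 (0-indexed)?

2

dp[i] = 1 + max{dp[j] : j<i, b[j]<b[i]} (or 1 if no such j):
i:      0  1  2  3  4  5  6  7  8
b[i]:   4 14  6 14 13 17 12 10 17
dp:     1  2  2  3  3  4  3  3  4
At index 1 the value is 2.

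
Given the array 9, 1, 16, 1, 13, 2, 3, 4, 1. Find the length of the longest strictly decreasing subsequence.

Let dp[i] be the longest strictly decreasing subsequence ending at i:
i:      1  2  3  4  5  6  7  8  9
a[i]:   9  1 16  1 13  2  3  4  1
dp:     1  2  1  2  2  3  3  3  4
Maximum is 4.

4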